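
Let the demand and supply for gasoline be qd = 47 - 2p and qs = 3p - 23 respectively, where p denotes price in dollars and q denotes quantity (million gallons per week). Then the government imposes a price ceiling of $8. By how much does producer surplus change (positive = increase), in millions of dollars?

-60

Equilibrium: 47 - 2p = 3p - 23, so 70 = 5p and p* = 14, q* = 19.
The ceiling of 8 is below the equilibrium price 14, so it binds.
At p = 8: qd = 47 - 2·8 = 31 and qs = 3·8 - 23 = 1.
Producer surplus without the control is ½ · (14 - 23/3) · 19 = 361/6.
With the ceiling, producers sell 1 units at 8, so PS = ½ · (8 - 23/3) · 1 = 1/6.
Change in producer surplus = 1/6 - 361/6 = -60.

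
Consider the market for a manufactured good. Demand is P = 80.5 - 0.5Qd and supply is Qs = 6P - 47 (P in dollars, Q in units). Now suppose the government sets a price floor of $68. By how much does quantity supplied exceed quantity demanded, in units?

Rearranging demand gives Qd = 161 - 2P. Setting quantity demanded equal to quantity supplied, 161 - 2P = 6P - 47, gives P* = 26 and Q* = 109.
Since 68 > 26, the floor is binding.
At P = 68: Qd = 161 - 2·68 = 25 and Qs = 6·68 - 47 = 361.
Surplus = Qs - Qd = 361 - 25 = 336.

336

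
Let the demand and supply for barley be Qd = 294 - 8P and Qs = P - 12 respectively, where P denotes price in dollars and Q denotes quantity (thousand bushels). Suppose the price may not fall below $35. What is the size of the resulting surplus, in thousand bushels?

9

In a free market, 294 - 8P = P - 12 gives the equilibrium P* = 34, Q* = 22.
The floor of 35 is above the equilibrium price 34, so it binds.
At P = 35: Qd = 294 - 8·35 = 14 and Qs = 35 - 12 = 23.
Surplus = Qs - Qd = 23 - 14 = 9.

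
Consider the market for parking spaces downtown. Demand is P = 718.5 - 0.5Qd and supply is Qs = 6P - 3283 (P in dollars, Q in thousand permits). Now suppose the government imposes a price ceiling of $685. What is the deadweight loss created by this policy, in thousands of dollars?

0

Rearranging demand gives Qd = 1437 - 2P. Equilibrium: 1437 - 2P = 6P - 3283, so 4720 = 8P and P* = 590, Q* = 257.
The ceiling of 685 is above the equilibrium price 590, so it is not binding; the market clears at P* = 590, Q* = 257.
Since the control does not bind, no trades are prevented and deadweight loss is zero.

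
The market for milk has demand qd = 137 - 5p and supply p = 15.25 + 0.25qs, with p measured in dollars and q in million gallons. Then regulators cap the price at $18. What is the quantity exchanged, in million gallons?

Rearranging supply gives qs = 4p - 61. In a free market, 137 - 5p = 4p - 61 gives the equilibrium p* = 22, q* = 27.
Because the ceiling (18) lies below the market-clearing price, it is binding.
At p = 18: qd = 137 - 5·18 = 47 and qs = 4·18 - 61 = 11.
The quantity actually transacted is the short side, supply: 11.

11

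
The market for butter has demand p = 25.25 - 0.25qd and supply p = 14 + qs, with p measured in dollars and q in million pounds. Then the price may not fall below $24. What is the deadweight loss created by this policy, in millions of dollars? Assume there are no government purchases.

10

Rearranging demand gives qd = 101 - 4p; rearranging supply gives qs = p - 14. Equilibrium: 101 - 4p = p - 14, so 115 = 5p and p* = 23, q* = 9.
Because the floor (24) lies above the market-clearing price, it is binding.
At p = 24: qd = 101 - 4·24 = 5 and qs = 24 - 14 = 10.
Quantity traded falls to 5. At q = 5 the demand price is (101 - 5)/4 = 24 and the supply price is 14 + 5 = 19.
Deadweight loss = ½ · (24 - 19) · (9 - 5) = ½ · 5 · 4 = 10.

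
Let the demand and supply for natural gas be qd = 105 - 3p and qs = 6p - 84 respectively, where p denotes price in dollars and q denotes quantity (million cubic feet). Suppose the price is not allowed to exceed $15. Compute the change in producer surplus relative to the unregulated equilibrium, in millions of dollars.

-144

Setting quantity demanded equal to quantity supplied, 105 - 3p = 6p - 84, gives p* = 21 and q* = 42.
Because the ceiling (15) lies below the market-clearing price, it is binding.
At p = 15: qd = 105 - 3·15 = 60 and qs = 6·15 - 84 = 6.
Producer surplus without the control is ½ · (21 - 14) · 42 = 147.
With the ceiling, producers sell 6 units at 15, so PS = ½ · (15 - 14) · 6 = 3.
Change in producer surplus = 3 - 147 = -144.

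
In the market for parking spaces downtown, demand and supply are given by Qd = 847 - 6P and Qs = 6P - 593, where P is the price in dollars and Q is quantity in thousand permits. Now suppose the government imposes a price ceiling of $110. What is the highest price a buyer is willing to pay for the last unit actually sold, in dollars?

130

Setting quantity demanded equal to quantity supplied, 847 - 6P = 6P - 593, gives P* = 120 and Q* = 127.
Since 110 < 120, the ceiling is binding.
At P = 110: Qd = 847 - 6·110 = 187 and Qs = 6·110 - 593 = 67.
Only 67 units reach the market. On the demand curve, the marginal buyer's willingness to pay at Q = 67 is (847 - 67)/6 = 130.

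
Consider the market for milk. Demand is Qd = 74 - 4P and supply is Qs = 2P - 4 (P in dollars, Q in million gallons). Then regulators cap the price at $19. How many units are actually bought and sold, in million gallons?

22

Without the control the market clears where 74 - 4P = 2P - 4, i.e. P* = 13 and Q* = 22.
Since 19 is above P* = 13, the ceiling does not bind and the free-market outcome prevails.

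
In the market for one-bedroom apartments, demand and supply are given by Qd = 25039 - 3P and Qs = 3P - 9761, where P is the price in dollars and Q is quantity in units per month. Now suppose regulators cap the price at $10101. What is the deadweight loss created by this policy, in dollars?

Setting quantity demanded equal to quantity supplied, 25039 - 3P = 3P - 9761, gives P* = 5800 and Q* = 7639.
The ceiling of 10101 is above the equilibrium price 5800, so it is not binding; the market clears at P* = 5800, Q* = 7639.
Since the control does not bind, no trades are prevented and deadweight loss is zero.

0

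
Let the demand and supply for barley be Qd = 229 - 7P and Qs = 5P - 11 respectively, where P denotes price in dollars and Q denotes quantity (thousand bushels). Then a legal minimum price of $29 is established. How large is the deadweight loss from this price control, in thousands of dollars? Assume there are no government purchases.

680.4

Equilibrium: 229 - 7P = 5P - 11, so 240 = 12P and P* = 20, Q* = 89.
The floor of 29 is above the equilibrium price 20, so it binds.
At P = 29: Qd = 229 - 7·29 = 26 and Qs = 5·29 - 11 = 134.
Quantity traded falls to 26. At Q = 26 the demand price is (229 - 26)/7 = 29 and the supply price is (11 + 26)/5 = 7.4.
Deadweight loss = ½ · (29 - 7.4) · (89 - 26) = ½ · 21.6 · 63 = 680.4.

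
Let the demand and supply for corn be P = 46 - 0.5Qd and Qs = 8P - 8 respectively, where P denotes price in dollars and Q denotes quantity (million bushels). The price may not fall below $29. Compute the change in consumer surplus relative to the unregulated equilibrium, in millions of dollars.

-1007

Rearranging demand gives Qd = 92 - 2P. Setting quantity demanded equal to quantity supplied, 92 - 2P = 8P - 8, gives P* = 10 and Q* = 72.
The floor of 29 is above the equilibrium price 10, so it binds.
At P = 29: Qd = 92 - 2·29 = 34 and Qs = 8·29 - 8 = 224.
Consumer surplus without the control is ½ · (46 - 10) · 72 = 1296.
With the floor, consumers buy 34 units at 29, so CS = ½ · (46 - 29) · 34 = 289.
Change in consumer surplus = 289 - 1296 = -1007.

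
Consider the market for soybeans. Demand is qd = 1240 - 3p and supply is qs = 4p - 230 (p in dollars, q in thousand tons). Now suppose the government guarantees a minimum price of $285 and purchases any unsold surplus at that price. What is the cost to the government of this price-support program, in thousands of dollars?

In a free market, 1240 - 3p = 4p - 230 gives the equilibrium p* = 210, q* = 610.
Since 285 > 210, the floor is binding.
At p = 285: qd = 1240 - 3·285 = 385 and qs = 4·285 - 230 = 910.
Surplus = qs - qd = 525.
Government expenditure = surplus × support price = 525 × 285 = 149625.

149625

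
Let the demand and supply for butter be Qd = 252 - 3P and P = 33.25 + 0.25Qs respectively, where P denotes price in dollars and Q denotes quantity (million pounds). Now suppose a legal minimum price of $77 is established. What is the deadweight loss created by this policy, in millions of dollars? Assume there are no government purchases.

1270.5

Rearranging supply gives Qs = 4P - 133. Equilibrium: 252 - 3P = 4P - 133, so 385 = 7P and P* = 55, Q* = 87.
The floor of 77 is above the equilibrium price 55, so it binds.
At P = 77: Qd = 252 - 3·77 = 21 and Qs = 4·77 - 133 = 175.
Quantity traded falls to 21. At Q = 21 the demand price is (252 - 21)/3 = 77 and the supply price is (133 + 21)/4 = 38.5.
Deadweight loss = ½ · (77 - 38.5) · (87 - 21) = ½ · 38.5 · 66 = 1270.5.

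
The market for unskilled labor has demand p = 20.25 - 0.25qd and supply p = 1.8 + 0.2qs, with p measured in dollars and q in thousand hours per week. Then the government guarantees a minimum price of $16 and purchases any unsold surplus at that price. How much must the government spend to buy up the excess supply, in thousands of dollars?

864

Rearranging demand gives qd = 81 - 4p; rearranging supply gives qs = 5p - 9. Equilibrium: 81 - 4p = 5p - 9, so 90 = 9p and p* = 10, q* = 41.
The floor of 16 is above the equilibrium price 10, so it binds.
At p = 16: qd = 81 - 4·16 = 17 and qs = 5·16 - 9 = 71.
Surplus = qs - qd = 54.
Government expenditure = surplus × support price = 54 × 16 = 864.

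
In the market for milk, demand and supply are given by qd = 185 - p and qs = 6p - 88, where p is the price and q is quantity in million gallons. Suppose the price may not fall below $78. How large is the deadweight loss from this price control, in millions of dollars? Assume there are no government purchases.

Without the control the market clears where 185 - p = 6p - 88, i.e. p* = 39 and q* = 146.
The floor of 78 is above the equilibrium price 39, so it binds.
At p = 78: qd = 185 - 78 = 107 and qs = 6·78 - 88 = 380.
Quantity traded falls to 107. At q = 107 the demand price is 185 - 107 = 78 and the supply price is (88 + 107)/6 = 32.5.
Deadweight loss = ½ · (78 - 32.5) · (146 - 107) = ½ · 45.5 · 39 = 887.25.

887.25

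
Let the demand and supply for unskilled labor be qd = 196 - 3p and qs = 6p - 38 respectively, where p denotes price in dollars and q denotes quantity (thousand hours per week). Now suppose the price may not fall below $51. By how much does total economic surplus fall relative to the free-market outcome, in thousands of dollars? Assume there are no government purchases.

Setting quantity demanded equal to quantity supplied, 196 - 3p = 6p - 38, gives p* = 26 and q* = 118.
Because the floor (51) lies above the market-clearing price, it is binding.
At p = 51: qd = 196 - 3·51 = 43 and qs = 6·51 - 38 = 268.
Quantity traded falls to 43. At q = 43 the demand price is (196 - 43)/3 = 51 and the supply price is (38 + 43)/6 = 13.5.
Deadweight loss = ½ · (51 - 13.5) · (118 - 43) = ½ · 37.5 · 75 = 1406.25.

1406.25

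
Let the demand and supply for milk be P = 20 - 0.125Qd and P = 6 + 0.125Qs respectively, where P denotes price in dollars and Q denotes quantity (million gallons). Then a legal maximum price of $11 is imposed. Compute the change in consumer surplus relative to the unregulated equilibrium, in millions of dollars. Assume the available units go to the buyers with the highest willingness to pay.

Rearranging demand gives Qd = 160 - 8P; rearranging supply gives Qs = 8P - 48. Without the control the market clears where 160 - 8P = 8P - 48, i.e. P* = 13 and Q* = 56.
The ceiling of 11 is below the equilibrium price 13, so it binds.
At P = 11: Qd = 160 - 8·11 = 72 and Qs = 8·11 - 48 = 40.
Consumer surplus without the control is ½ · (20 - 13) · 56 = 196.
With the ceiling, 40 units are sold at 11 (assume they go to the highest-value buyers). The demand price at Q = 40 is 15, so CS = ½ · [(20 - 11) + (15 - 11)] · 40 = 260.
Change in consumer surplus = 260 - 196 = 64.

64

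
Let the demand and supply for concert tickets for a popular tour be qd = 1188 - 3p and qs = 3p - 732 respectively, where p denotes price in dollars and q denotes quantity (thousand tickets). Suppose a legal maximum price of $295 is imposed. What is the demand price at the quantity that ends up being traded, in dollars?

Without the control the market clears where 1188 - 3p = 3p - 732, i.e. p* = 320 and q* = 228.
Because the ceiling (295) lies below the market-clearing price, it is binding.
At p = 295: qd = 1188 - 3·295 = 303 and qs = 3·295 - 732 = 153.
Only 153 units reach the market. On the demand curve, the marginal buyer's willingness to pay at q = 153 is (1188 - 153)/3 = 345.

345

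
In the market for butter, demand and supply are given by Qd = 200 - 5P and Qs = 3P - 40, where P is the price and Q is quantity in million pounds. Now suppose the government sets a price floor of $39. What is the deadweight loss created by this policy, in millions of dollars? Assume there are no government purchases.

In a free market, 200 - 5P = 3P - 40 gives the equilibrium P* = 30, Q* = 50.
Since 39 > 30, the floor is binding.
At P = 39: Qd = 200 - 5·39 = 5 and Qs = 3·39 - 40 = 77.
Quantity traded falls to 5. At Q = 5 the demand price is (200 - 5)/5 = 39 and the supply price is (40 + 5)/3 = 15.
Deadweight loss = ½ · (39 - 15) · (50 - 5) = ½ · 24 · 45 = 540.

540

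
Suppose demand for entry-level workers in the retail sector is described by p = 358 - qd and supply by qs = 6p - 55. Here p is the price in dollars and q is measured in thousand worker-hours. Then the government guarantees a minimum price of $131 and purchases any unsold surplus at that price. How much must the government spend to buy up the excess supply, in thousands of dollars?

Rearranging demand gives qd = 358 - p. Without the control the market clears where 358 - p = 6p - 55, i.e. p* = 59 and q* = 299.
Since 131 > 59, the floor is binding.
At p = 131: qd = 358 - 131 = 227 and qs = 6·131 - 55 = 731.
Surplus = qs - qd = 504.
Government expenditure = surplus × support price = 504 × 131 = 66024.

66024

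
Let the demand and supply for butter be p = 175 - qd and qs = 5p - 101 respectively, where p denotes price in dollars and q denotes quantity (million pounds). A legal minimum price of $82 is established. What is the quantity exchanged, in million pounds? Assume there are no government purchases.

93

Rearranging demand gives qd = 175 - p. In a free market, 175 - p = 5p - 101 gives the equilibrium p* = 46, q* = 129.
Since 82 > 46, the floor is binding.
At p = 82: qd = 175 - 82 = 93 and qs = 5·82 - 101 = 309.
The quantity actually transacted is the short side, demand: 93.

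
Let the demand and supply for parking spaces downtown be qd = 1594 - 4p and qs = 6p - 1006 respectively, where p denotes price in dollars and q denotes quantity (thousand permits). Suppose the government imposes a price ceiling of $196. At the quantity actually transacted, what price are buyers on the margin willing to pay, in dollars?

356

Equilibrium: 1594 - 4p = 6p - 1006, so 2600 = 10p and p* = 260, q* = 554.
Because the ceiling (196) lies below the market-clearing price, it is binding.
At p = 196: qd = 1594 - 4·196 = 810 and qs = 6·196 - 1006 = 170.
Only 170 units reach the market. On the demand curve, the marginal buyer's willingness to pay at q = 170 is (1594 - 170)/4 = 356.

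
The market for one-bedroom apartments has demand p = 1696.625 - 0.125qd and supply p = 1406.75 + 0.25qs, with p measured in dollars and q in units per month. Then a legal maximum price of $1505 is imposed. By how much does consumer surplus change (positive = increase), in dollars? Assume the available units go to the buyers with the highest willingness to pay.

Rearranging demand gives qd = 13573 - 8p; rearranging supply gives qs = 4p - 5627. In a free market, 13573 - 8p = 4p - 5627 gives the equilibrium p* = 1600, q* = 773.
The ceiling of 1505 is below the equilibrium price 1600, so it binds.
At p = 1505: qd = 13573 - 8·1505 = 1533 and qs = 4·1505 - 5627 = 393.
Consumer surplus without the control is ½ · (1696.625 - 1600) · 773 = 37345.5625.
With the ceiling, 393 units are sold at 1505 (assume they go to the highest-value buyers). The demand price at q = 393 is 1647.5, so CS = ½ · [(1696.625 - 1505) + (1647.5 - 1505)] · 393 = 65655.5625.
Change in consumer surplus = 65655.5625 - 37345.5625 = 28310.

28310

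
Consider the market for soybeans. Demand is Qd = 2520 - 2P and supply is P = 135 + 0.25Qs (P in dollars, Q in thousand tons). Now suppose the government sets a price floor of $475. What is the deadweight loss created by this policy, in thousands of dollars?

Rearranging supply gives Qs = 4P - 540. In a free market, 2520 - 2P = 4P - 540 gives the equilibrium P* = 510, Q* = 1500.
Since 475 is below P* = 510, the floor does not bind and the free-market outcome prevails.
Since the control does not bind, no trades are prevented and deadweight loss is zero.

0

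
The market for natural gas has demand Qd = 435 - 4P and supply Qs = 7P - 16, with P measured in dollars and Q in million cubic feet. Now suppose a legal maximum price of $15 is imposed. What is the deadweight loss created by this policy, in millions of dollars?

6506.5

Setting quantity demanded equal to quantity supplied, 435 - 4P = 7P - 16, gives P* = 41 and Q* = 271.
Since 15 < 41, the ceiling is binding.
At P = 15: Qd = 435 - 4·15 = 375 and Qs = 7·15 - 16 = 89.
Quantity traded falls to 89. At Q = 89 the demand price is (435 - 89)/4 = 86.5 and the supply price is (16 + 89)/7 = 15.
Deadweight loss = ½ · (86.5 - 15) · (271 - 89) = ½ · 71.5 · 182 = 6506.5.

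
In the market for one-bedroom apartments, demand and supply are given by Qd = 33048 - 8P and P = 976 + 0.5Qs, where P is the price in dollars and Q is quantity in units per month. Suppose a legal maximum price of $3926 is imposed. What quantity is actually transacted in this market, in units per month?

5048

Rearranging supply gives Qs = 2P - 1952. Equilibrium: 33048 - 8P = 2P - 1952, so 35000 = 10P and P* = 3500, Q* = 5048.
Since 3926 is above P* = 3500, the ceiling does not bind and the free-market outcome prevails.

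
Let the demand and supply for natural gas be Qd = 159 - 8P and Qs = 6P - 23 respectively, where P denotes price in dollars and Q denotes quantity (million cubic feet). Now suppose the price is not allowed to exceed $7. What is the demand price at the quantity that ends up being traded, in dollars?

In a free market, 159 - 8P = 6P - 23 gives the equilibrium P* = 13, Q* = 55.
Because the ceiling (7) lies below the market-clearing price, it is binding.
At P = 7: Qd = 159 - 8·7 = 103 and Qs = 6·7 - 23 = 19.
Only 19 units reach the market. On the demand curve, the marginal buyer's willingness to pay at Q = 19 is (159 - 19)/8 = 17.5.

17.5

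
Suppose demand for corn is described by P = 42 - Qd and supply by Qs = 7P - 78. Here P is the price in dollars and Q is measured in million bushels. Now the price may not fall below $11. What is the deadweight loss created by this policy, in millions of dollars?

0

Rearranging demand gives Qd = 42 - P. In a free market, 42 - P = 7P - 78 gives the equilibrium P* = 15, Q* = 27.
The floor of 11 is below the equilibrium price 15, so it is not binding; the market clears at P* = 15, Q* = 27.
Since the control does not bind, no trades are prevented and deadweight loss is zero.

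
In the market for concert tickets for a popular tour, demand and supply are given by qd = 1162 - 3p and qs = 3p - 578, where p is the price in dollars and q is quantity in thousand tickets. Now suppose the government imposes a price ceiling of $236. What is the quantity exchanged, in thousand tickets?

130

Setting quantity demanded equal to quantity supplied, 1162 - 3p = 3p - 578, gives p* = 290 and q* = 292.
Because the ceiling (236) lies below the market-clearing price, it is binding.
At p = 236: qd = 1162 - 3·236 = 454 and qs = 3·236 - 578 = 130.
The quantity actually transacted is the short side, supply: 130.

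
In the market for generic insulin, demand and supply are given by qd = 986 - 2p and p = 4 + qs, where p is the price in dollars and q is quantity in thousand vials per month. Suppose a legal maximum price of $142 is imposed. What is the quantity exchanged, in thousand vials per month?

Rearranging supply gives qs = p - 4. In a free market, 986 - 2p = p - 4 gives the equilibrium p* = 330, q* = 326.
The ceiling of 142 is below the equilibrium price 330, so it binds.
At p = 142: qd = 986 - 2·142 = 702 and qs = 142 - 4 = 138.
The quantity actually transacted is the short side, supply: 138.

138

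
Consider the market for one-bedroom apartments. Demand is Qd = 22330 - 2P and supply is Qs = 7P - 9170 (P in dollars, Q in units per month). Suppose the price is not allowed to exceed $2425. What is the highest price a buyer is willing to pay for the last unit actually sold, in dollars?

Setting quantity demanded equal to quantity supplied, 22330 - 2P = 7P - 9170, gives P* = 3500 and Q* = 15330.
The ceiling of 2425 is below the equilibrium price 3500, so it binds.
At P = 2425: Qd = 22330 - 2·2425 = 17480 and Qs = 7·2425 - 9170 = 7805.
Only 7805 units reach the market. On the demand curve, the marginal buyer's willingness to pay at Q = 7805 is (22330 - 7805)/2 = 7262.5.

7262.5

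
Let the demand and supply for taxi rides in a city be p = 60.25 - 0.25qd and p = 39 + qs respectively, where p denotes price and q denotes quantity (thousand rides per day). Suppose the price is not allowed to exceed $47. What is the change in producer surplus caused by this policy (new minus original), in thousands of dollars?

-112.5

Rearranging demand gives qd = 241 - 4p; rearranging supply gives qs = p - 39. Without the control the market clears where 241 - 4p = p - 39, i.e. p* = 56 and q* = 17.
The ceiling of 47 is below the equilibrium price 56, so it binds.
At p = 47: qd = 241 - 4·47 = 53 and qs = 47 - 39 = 8.
Producer surplus without the control is ½ · (56 - 39) · 17 = 144.5.
With the ceiling, producers sell 8 units at 47, so PS = ½ · (47 - 39) · 8 = 32.
Change in producer surplus = 32 - 144.5 = -112.5.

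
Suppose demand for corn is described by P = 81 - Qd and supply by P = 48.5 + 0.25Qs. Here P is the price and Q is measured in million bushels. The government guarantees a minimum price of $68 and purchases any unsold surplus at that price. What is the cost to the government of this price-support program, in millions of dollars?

4420

Rearranging demand gives Qd = 81 - P; rearranging supply gives Qs = 4P - 194. In a free market, 81 - P = 4P - 194 gives the equilibrium P* = 55, Q* = 26.
The floor of 68 is above the equilibrium price 55, so it binds.
At P = 68: Qd = 81 - 68 = 13 and Qs = 4·68 - 194 = 78.
Surplus = Qs - Qd = 65.
Government expenditure = surplus × support price = 65 × 68 = 4420.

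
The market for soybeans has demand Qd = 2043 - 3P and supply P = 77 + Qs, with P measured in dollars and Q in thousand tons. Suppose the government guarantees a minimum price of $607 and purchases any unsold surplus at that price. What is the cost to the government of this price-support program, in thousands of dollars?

186956

Rearranging supply gives Qs = P - 77. Setting quantity demanded equal to quantity supplied, 2043 - 3P = P - 77, gives P* = 530 and Q* = 453.
The floor of 607 is above the equilibrium price 530, so it binds.
At P = 607: Qd = 2043 - 3·607 = 222 and Qs = 607 - 77 = 530.
Surplus = Qs - Qd = 308.
Government expenditure = surplus × support price = 308 × 607 = 186956.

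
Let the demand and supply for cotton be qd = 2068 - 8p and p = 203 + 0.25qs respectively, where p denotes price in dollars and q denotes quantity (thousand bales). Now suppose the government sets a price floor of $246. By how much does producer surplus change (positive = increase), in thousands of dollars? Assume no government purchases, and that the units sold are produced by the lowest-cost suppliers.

Rearranging supply gives qs = 4p - 812. Equilibrium: 2068 - 8p = 4p - 812, so 2880 = 12p and p* = 240, q* = 148.
The floor of 246 is above the equilibrium price 240, so it binds.
At p = 246: qd = 2068 - 8·246 = 100 and qs = 4·246 - 812 = 172.
Producer surplus without the control is ½ · (240 - 203) · 148 = 2738.
With the floor, 100 units are sold at 246. The supply price at q = 100 is 228, so PS = ½ · [(246 - 203) + (246 - 228)] · 100 = 3050.
Change in producer surplus = 3050 - 2738 = 312.

312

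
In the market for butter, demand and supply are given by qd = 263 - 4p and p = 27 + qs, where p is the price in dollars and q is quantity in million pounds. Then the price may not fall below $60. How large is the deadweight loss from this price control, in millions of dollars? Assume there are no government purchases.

40

Rearranging supply gives qs = p - 27. Without the control the market clears where 263 - 4p = p - 27, i.e. p* = 58 and q* = 31.
The floor of 60 is above the equilibrium price 58, so it binds.
At p = 60: qd = 263 - 4·60 = 23 and qs = 60 - 27 = 33.
Quantity traded falls to 23. At q = 23 the demand price is (263 - 23)/4 = 60 and the supply price is 27 + 23 = 50.
Deadweight loss = ½ · (60 - 50) · (31 - 23) = ½ · 10 · 8 = 40.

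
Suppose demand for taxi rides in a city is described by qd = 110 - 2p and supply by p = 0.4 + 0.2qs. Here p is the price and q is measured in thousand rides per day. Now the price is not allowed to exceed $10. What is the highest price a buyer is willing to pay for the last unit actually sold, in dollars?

Rearranging supply gives qs = 5p - 2. Equilibrium: 110 - 2p = 5p - 2, so 112 = 7p and p* = 16, q* = 78.
Since 10 < 16, the ceiling is binding.
At p = 10: qd = 110 - 2·10 = 90 and qs = 5·10 - 2 = 48.
Only 48 units reach the market. On the demand curve, the marginal buyer's willingness to pay at q = 48 is (110 - 48)/2 = 31.

31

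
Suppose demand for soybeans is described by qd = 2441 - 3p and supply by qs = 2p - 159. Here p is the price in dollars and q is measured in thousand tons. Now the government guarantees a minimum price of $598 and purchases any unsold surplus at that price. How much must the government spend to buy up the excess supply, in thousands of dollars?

In a free market, 2441 - 3p = 2p - 159 gives the equilibrium p* = 520, q* = 881.
The floor of 598 is above the equilibrium price 520, so it binds.
At p = 598: qd = 2441 - 3·598 = 647 and qs = 2·598 - 159 = 1037.
Surplus = qs - qd = 390.
Government expenditure = surplus × support price = 390 × 598 = 233220.

233220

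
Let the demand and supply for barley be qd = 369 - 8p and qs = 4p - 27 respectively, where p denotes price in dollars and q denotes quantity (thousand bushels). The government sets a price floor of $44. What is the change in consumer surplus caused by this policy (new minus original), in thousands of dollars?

-671

Equilibrium: 369 - 8p = 4p - 27, so 396 = 12p and p* = 33, q* = 105.
Because the floor (44) lies above the market-clearing price, it is binding.
At p = 44: qd = 369 - 8·44 = 17 and qs = 4·44 - 27 = 149.
Consumer surplus without the control is ½ · (46.125 - 33) · 105 = 689.0625.
With the floor, consumers buy 17 units at 44, so CS = ½ · (46.125 - 44) · 17 = 18.0625.
Change in consumer surplus = 18.0625 - 689.0625 = -671.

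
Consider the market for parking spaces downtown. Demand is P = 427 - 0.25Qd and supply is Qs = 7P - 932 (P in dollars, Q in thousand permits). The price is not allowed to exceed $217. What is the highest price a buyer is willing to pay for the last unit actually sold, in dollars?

280.25

Rearranging demand gives Qd = 1708 - 4P. Setting quantity demanded equal to quantity supplied, 1708 - 4P = 7P - 932, gives P* = 240 and Q* = 748.
Since 217 < 240, the ceiling is binding.
At P = 217: Qd = 1708 - 4·217 = 840 and Qs = 7·217 - 932 = 587.
Only 587 units reach the market. On the demand curve, the marginal buyer's willingness to pay at Q = 587 is (1708 - 587)/4 = 280.25.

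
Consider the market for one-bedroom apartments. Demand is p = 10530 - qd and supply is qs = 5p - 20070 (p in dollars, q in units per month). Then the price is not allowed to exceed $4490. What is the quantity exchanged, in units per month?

2380

Rearranging demand gives qd = 10530 - p. Without the control the market clears where 10530 - p = 5p - 20070, i.e. p* = 5100 and q* = 5430.
Because the ceiling (4490) lies below the market-clearing price, it is binding.
At p = 4490: qd = 10530 - 4490 = 6040 and qs = 5·4490 - 20070 = 2380.
The quantity actually transacted is the short side, supply: 2380.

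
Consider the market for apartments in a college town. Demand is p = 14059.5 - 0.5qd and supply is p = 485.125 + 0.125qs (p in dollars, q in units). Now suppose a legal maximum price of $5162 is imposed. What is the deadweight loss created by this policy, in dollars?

Rearranging demand gives qd = 28119 - 2p; rearranging supply gives qs = 8p - 3881. Without the control the market clears where 28119 - 2p = 8p - 3881, i.e. p* = 3200 and q* = 21719.
The ceiling of 5162 is above the equilibrium price 3200, so it is not binding; the market clears at p* = 3200, q* = 21719.
Since the control does not bind, no trades are prevented and deadweight loss is zero.

0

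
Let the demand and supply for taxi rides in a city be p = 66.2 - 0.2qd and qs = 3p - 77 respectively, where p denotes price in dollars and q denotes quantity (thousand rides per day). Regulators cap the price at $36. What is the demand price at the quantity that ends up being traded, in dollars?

60

Rearranging demand gives qd = 331 - 5p. Without the control the market clears where 331 - 5p = 3p - 77, i.e. p* = 51 and q* = 76.
Because the ceiling (36) lies below the market-clearing price, it is binding.
At p = 36: qd = 331 - 5·36 = 151 and qs = 3·36 - 77 = 31.
Only 31 units reach the market. On the demand curve, the marginal buyer's willingness to pay at q = 31 is (331 - 31)/5 = 60.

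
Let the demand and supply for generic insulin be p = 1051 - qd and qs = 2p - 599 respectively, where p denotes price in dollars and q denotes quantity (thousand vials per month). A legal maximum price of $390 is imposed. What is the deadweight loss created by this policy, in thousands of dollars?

Rearranging demand gives qd = 1051 - p. Equilibrium: 1051 - p = 2p - 599, so 1650 = 3p and p* = 550, q* = 501.
Since 390 < 550, the ceiling is binding.
At p = 390: qd = 1051 - 390 = 661 and qs = 2·390 - 599 = 181.
Quantity traded falls to 181. At q = 181 the demand price is 1051 - 181 = 870 and the supply price is (599 + 181)/2 = 390.
Deadweight loss = ½ · (870 - 390) · (501 - 181) = ½ · 480 · 320 = 76800.

76800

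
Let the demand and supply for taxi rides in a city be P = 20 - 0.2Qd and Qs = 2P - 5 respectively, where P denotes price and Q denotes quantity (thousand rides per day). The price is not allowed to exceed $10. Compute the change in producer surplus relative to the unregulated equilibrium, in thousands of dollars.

Rearranging demand gives Qd = 100 - 5P. In a free market, 100 - 5P = 2P - 5 gives the equilibrium P* = 15, Q* = 25.
The ceiling of 10 is below the equilibrium price 15, so it binds.
At P = 10: Qd = 100 - 5·10 = 50 and Qs = 2·10 - 5 = 15.
Producer surplus without the control is ½ · (15 - 2.5) · 25 = 156.25.
With the ceiling, producers sell 15 units at 10, so PS = ½ · (10 - 2.5) · 15 = 56.25.
Change in producer surplus = 56.25 - 156.25 = -100.

-100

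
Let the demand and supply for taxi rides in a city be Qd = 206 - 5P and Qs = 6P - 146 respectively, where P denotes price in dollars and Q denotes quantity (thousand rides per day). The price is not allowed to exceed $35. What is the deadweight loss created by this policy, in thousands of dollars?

0

Without the control the market clears where 206 - 5P = 6P - 146, i.e. P* = 32 and Q* = 46.
Since 35 is above P* = 32, the ceiling does not bind and the free-market outcome prevails.
Since the control does not bind, no trades are prevented and deadweight loss is zero.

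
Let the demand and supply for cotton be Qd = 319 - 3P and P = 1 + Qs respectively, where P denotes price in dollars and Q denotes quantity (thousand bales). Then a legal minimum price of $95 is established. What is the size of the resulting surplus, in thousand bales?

Rearranging supply gives Qs = P - 1. Without the control the market clears where 319 - 3P = P - 1, i.e. P* = 80 and Q* = 79.
The floor of 95 is above the equilibrium price 80, so it binds.
At P = 95: Qd = 319 - 3·95 = 34 and Qs = 95 - 1 = 94.
Surplus = Qs - Qd = 94 - 34 = 60.

60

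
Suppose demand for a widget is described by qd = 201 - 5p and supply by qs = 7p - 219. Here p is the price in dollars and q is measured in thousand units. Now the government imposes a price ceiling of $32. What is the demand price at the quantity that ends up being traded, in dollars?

39.2

Without the control the market clears where 201 - 5p = 7p - 219, i.e. p* = 35 and q* = 26.
Because the ceiling (32) lies below the market-clearing price, it is binding.
At p = 32: qd = 201 - 5·32 = 41 and qs = 7·32 - 219 = 5.
Only 5 units reach the market. On the demand curve, the marginal buyer's willingness to pay at q = 5 is (201 - 5)/5 = 39.2.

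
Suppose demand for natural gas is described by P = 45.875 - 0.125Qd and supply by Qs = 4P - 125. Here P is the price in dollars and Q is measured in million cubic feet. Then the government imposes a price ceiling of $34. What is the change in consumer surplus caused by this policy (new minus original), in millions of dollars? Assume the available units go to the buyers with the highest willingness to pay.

28

Rearranging demand gives Qd = 367 - 8P. Equilibrium: 367 - 8P = 4P - 125, so 492 = 12P and P* = 41, Q* = 39.
Because the ceiling (34) lies below the market-clearing price, it is binding.
At P = 34: Qd = 367 - 8·34 = 95 and Qs = 4·34 - 125 = 11.
Consumer surplus without the control is ½ · (45.875 - 41) · 39 = 95.0625.
With the ceiling, 11 units are sold at 34 (assume they go to the highest-value buyers). The demand price at Q = 11 is 44.5, so CS = ½ · [(45.875 - 34) + (44.5 - 34)] · 11 = 123.0625.
Change in consumer surplus = 123.0625 - 95.0625 = 28.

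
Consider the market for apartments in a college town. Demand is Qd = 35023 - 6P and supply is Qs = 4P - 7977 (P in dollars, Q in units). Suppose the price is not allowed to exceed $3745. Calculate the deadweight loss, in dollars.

1026750

Setting quantity demanded equal to quantity supplied, 35023 - 6P = 4P - 7977, gives P* = 4300 and Q* = 9223.
Because the ceiling (3745) lies below the market-clearing price, it is binding.
At P = 3745: Qd = 35023 - 6·3745 = 12553 and Qs = 4·3745 - 7977 = 7003.
Quantity traded falls to 7003. At Q = 7003 the demand price is (35023 - 7003)/6 = 4670 and the supply price is (7977 + 7003)/4 = 3745.
Deadweight loss = ½ · (4670 - 3745) · (9223 - 7003) = ½ · 925 · 2220 = 1026750.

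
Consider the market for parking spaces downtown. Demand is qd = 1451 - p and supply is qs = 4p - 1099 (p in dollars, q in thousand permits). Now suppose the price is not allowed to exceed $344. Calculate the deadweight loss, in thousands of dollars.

275560

Setting quantity demanded equal to quantity supplied, 1451 - p = 4p - 1099, gives p* = 510 and q* = 941.
Since 344 < 510, the ceiling is binding.
At p = 344: qd = 1451 - 344 = 1107 and qs = 4·344 - 1099 = 277.
Quantity traded falls to 277. At q = 277 the demand price is 1451 - 277 = 1174 and the supply price is (1099 + 277)/4 = 344.
Deadweight loss = ½ · (1174 - 344) · (941 - 277) = ½ · 830 · 664 = 275560.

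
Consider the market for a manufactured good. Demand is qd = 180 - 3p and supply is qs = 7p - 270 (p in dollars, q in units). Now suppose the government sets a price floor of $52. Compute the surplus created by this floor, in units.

70

Setting quantity demanded equal to quantity supplied, 180 - 3p = 7p - 270, gives p* = 45 and q* = 45.
Because the floor (52) lies above the market-clearing price, it is binding.
At p = 52: qd = 180 - 3·52 = 24 and qs = 7·52 - 270 = 94.
Surplus = qs - qd = 94 - 24 = 70.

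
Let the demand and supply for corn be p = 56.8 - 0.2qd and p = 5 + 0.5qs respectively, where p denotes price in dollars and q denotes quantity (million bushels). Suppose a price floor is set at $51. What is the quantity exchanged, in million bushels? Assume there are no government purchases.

29

Rearranging demand gives qd = 284 - 5p; rearranging supply gives qs = 2p - 10. Setting quantity demanded equal to quantity supplied, 284 - 5p = 2p - 10, gives p* = 42 and q* = 74.
Because the floor (51) lies above the market-clearing price, it is binding.
At p = 51: qd = 284 - 5·51 = 29 and qs = 2·51 - 10 = 92.
The quantity actually transacted is the short side, demand: 29.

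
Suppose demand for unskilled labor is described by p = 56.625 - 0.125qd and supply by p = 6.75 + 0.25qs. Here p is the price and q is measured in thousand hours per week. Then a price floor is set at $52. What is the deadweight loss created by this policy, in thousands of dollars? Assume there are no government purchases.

1728

Rearranging demand gives qd = 453 - 8p; rearranging supply gives qs = 4p - 27. In a free market, 453 - 8p = 4p - 27 gives the equilibrium p* = 40, q* = 133.
Since 52 > 40, the floor is binding.
At p = 52: qd = 453 - 8·52 = 37 and qs = 4·52 - 27 = 181.
Quantity traded falls to 37. At q = 37 the demand price is (453 - 37)/8 = 52 and the supply price is (27 + 37)/4 = 16.
Deadweight loss = ½ · (52 - 16) · (133 - 37) = ½ · 36 · 96 = 1728.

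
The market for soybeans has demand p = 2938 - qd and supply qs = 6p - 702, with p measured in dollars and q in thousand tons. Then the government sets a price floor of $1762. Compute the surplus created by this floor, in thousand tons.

8694

Rearranging demand gives qd = 2938 - p. Without the control the market clears where 2938 - p = 6p - 702, i.e. p* = 520 and q* = 2418.
The floor of 1762 is above the equilibrium price 520, so it binds.
At p = 1762: qd = 2938 - 1762 = 1176 and qs = 6·1762 - 702 = 9870.
Surplus = qs - qd = 9870 - 1176 = 8694.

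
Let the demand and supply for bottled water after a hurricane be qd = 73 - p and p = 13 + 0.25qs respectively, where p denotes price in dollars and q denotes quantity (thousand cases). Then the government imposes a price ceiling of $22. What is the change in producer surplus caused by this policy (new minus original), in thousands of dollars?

-126

Rearranging supply gives qs = 4p - 52. In a free market, 73 - p = 4p - 52 gives the equilibrium p* = 25, q* = 48.
The ceiling of 22 is below the equilibrium price 25, so it binds.
At p = 22: qd = 73 - 22 = 51 and qs = 4·22 - 52 = 36.
Producer surplus without the control is ½ · (25 - 13) · 48 = 288.
With the ceiling, producers sell 36 units at 22, so PS = ½ · (22 - 13) · 36 = 162.
Change in producer surplus = 162 - 288 = -126.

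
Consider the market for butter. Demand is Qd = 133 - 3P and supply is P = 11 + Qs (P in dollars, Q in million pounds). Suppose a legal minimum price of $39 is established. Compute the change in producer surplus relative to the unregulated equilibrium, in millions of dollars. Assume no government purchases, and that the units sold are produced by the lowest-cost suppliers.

Rearranging supply gives Qs = P - 11. In a free market, 133 - 3P = P - 11 gives the equilibrium P* = 36, Q* = 25.
Since 39 > 36, the floor is binding.
At P = 39: Qd = 133 - 3·39 = 16 and Qs = 39 - 11 = 28.
Producer surplus without the control is ½ · (36 - 11) · 25 = 312.5.
With the floor, 16 units are sold at 39. The supply price at Q = 16 is 27, so PS = ½ · [(39 - 11) + (39 - 27)] · 16 = 320.
Change in producer surplus = 320 - 312.5 = 7.5.

7.5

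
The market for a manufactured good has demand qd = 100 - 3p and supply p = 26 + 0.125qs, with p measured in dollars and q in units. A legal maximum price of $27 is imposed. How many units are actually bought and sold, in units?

8

Rearranging supply gives qs = 8p - 208. Setting quantity demanded equal to quantity supplied, 100 - 3p = 8p - 208, gives p* = 28 and q* = 16.
Because the ceiling (27) lies below the market-clearing price, it is binding.
At p = 27: qd = 100 - 3·27 = 19 and qs = 8·27 - 208 = 8.
The quantity actually transacted is the short side, supply: 8.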